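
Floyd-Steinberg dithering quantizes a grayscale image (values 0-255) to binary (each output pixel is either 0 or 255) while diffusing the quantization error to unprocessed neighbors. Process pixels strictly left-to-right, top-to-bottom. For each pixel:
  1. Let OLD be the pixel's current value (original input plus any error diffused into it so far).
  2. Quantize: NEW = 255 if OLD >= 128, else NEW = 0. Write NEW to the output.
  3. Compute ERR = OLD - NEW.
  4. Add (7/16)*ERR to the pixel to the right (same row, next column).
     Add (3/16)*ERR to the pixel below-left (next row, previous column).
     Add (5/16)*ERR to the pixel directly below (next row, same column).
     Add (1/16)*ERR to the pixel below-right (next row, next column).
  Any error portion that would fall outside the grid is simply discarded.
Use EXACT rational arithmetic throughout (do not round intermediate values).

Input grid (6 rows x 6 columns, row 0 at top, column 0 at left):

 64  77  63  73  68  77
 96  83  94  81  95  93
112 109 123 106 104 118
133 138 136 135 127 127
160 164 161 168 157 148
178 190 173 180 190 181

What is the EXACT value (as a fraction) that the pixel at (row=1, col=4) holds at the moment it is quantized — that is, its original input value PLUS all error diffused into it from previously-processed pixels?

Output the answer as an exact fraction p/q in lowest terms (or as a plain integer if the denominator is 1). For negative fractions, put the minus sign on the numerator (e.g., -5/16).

Answer: 178573463/1048576

Derivation:
(0,0): OLD=64 → NEW=0, ERR=64
(0,1): OLD=105 → NEW=0, ERR=105
(0,2): OLD=1743/16 → NEW=0, ERR=1743/16
(0,3): OLD=30889/256 → NEW=0, ERR=30889/256
(0,4): OLD=494751/4096 → NEW=0, ERR=494751/4096
(0,5): OLD=8509529/65536 → NEW=255, ERR=-8202151/65536
(1,0): OLD=2171/16 → NEW=255, ERR=-1909/16
(1,1): OLD=11269/128 → NEW=0, ERR=11269/128
(1,2): OLD=801777/4096 → NEW=255, ERR=-242703/4096
(1,3): OLD=2002769/16384 → NEW=0, ERR=2002769/16384
(1,4): OLD=178573463/1048576 → NEW=255, ERR=-88813417/1048576
Target (1,4): original=95, with diffused error = 178573463/1048576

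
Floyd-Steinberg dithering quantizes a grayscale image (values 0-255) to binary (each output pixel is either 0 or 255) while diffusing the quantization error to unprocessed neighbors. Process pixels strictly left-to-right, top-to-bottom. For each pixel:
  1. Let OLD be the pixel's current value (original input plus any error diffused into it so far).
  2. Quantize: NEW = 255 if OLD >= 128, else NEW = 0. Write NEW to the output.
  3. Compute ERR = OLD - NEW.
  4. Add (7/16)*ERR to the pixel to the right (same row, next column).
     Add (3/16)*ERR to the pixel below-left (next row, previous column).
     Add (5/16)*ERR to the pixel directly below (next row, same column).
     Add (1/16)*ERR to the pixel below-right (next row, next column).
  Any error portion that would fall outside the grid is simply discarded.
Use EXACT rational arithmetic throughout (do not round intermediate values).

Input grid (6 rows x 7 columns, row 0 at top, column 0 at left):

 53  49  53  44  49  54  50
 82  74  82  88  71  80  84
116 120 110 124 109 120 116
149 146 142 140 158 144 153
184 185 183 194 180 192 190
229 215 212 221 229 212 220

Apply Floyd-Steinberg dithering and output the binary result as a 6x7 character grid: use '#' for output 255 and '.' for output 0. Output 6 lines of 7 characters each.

(0,0): OLD=53 → NEW=0, ERR=53
(0,1): OLD=1155/16 → NEW=0, ERR=1155/16
(0,2): OLD=21653/256 → NEW=0, ERR=21653/256
(0,3): OLD=331795/4096 → NEW=0, ERR=331795/4096
(0,4): OLD=5533829/65536 → NEW=0, ERR=5533829/65536
(0,5): OLD=95359907/1048576 → NEW=0, ERR=95359907/1048576
(0,6): OLD=1506380149/16777216 → NEW=0, ERR=1506380149/16777216
(1,0): OLD=28697/256 → NEW=0, ERR=28697/256
(1,1): OLD=337455/2048 → NEW=255, ERR=-184785/2048
(1,2): OLD=5810267/65536 → NEW=0, ERR=5810267/65536
(1,3): OLD=45408703/262144 → NEW=255, ERR=-21438017/262144
(1,4): OLD=1404643421/16777216 → NEW=0, ERR=1404643421/16777216
(1,5): OLD=22435966829/134217728 → NEW=255, ERR=-11789553811/134217728
(1,6): OLD=170323023811/2147483648 → NEW=0, ERR=170323023811/2147483648
(2,0): OLD=4394613/32768 → NEW=255, ERR=-3961227/32768
(2,1): OLD=65583575/1048576 → NEW=0, ERR=65583575/1048576
(2,2): OLD=2417534021/16777216 → NEW=255, ERR=-1860656059/16777216
(2,3): OLD=9551298653/134217728 → NEW=0, ERR=9551298653/134217728
(2,4): OLD=155387809453/1073741824 → NEW=255, ERR=-118416355667/1073741824
(2,5): OLD=2212938749263/34359738368 → NEW=0, ERR=2212938749263/34359738368
(2,6): OLD=89869961785113/549755813888 → NEW=255, ERR=-50317770756327/549755813888
(3,0): OLD=2062759589/16777216 → NEW=0, ERR=2062759589/16777216
(3,1): OLD=25633731649/134217728 → NEW=255, ERR=-8591788991/134217728
(3,2): OLD=103711253139/1073741824 → NEW=0, ERR=103711253139/1073741824
(3,3): OLD=759720337269/4294967296 → NEW=255, ERR=-335496323211/4294967296
(3,4): OLD=58210956290725/549755813888 → NEW=0, ERR=58210956290725/549755813888
(3,5): OLD=819783351401791/4398046511104 → NEW=255, ERR=-301718508929729/4398046511104
(3,6): OLD=6924933626327073/70368744177664 → NEW=0, ERR=6924933626327073/70368744177664
(4,0): OLD=451872007819/2147483648 → NEW=255, ERR=-95736322421/2147483648
(4,1): OLD=5885354968079/34359738368 → NEW=255, ERR=-2876378315761/34359738368
(4,2): OLD=86813056494657/549755813888 → NEW=255, ERR=-53374676046783/549755813888
(4,3): OLD=672917348802587/4398046511104 → NEW=255, ERR=-448584511528933/4398046511104
(4,4): OLD=5303008430574369/35184372088832 → NEW=255, ERR=-3669006452077791/35184372088832
(4,5): OLD=168895014354510433/1125899906842624 → NEW=255, ERR=-118209461890358687/1125899906842624
(4,6): OLD=3072024235389221367/18014398509481984 → NEW=255, ERR=-1521647384528684553/18014398509481984
(5,0): OLD=109606040639389/549755813888 → NEW=255, ERR=-30581691902051/549755813888
(5,1): OLD=631172682259679/4398046511104 → NEW=255, ERR=-490329178071841/4398046511104
(5,2): OLD=3818476259143177/35184372088832 → NEW=0, ERR=3818476259143177/35184372088832
(5,3): OLD=59387447217863693/281474976710656 → NEW=255, ERR=-12388671843353587/281474976710656
(5,4): OLD=2721907394102544431/18014398509481984 → NEW=255, ERR=-1871764225815361489/18014398509481984
(5,5): OLD=16051129877588390847/144115188075855872 → NEW=0, ERR=16051129877588390847/144115188075855872
(5,6): OLD=543646664667018111313/2305843009213693952 → NEW=255, ERR=-44343302682473846447/2305843009213693952
Row 0: .......
Row 1: .#.#.#.
Row 2: #.#.#.#
Row 3: .#.#.#.
Row 4: #######
Row 5: ##.##.#

Answer: .......
.#.#.#.
#.#.#.#
.#.#.#.
#######
##.##.#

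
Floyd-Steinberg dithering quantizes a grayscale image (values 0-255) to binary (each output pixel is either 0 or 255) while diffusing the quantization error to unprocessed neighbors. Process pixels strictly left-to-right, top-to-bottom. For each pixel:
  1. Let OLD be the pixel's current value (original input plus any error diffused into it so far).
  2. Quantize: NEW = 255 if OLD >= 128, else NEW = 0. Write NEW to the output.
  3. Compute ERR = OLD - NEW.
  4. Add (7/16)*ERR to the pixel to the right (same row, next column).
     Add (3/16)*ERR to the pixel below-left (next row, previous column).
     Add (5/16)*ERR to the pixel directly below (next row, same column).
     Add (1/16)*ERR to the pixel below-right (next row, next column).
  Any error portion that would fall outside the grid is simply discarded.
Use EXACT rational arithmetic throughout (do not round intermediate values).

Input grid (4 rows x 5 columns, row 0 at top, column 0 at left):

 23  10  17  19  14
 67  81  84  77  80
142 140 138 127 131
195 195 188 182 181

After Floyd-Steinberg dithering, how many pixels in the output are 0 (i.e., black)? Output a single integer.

Answer: 12

Derivation:
(0,0): OLD=23 → NEW=0, ERR=23
(0,1): OLD=321/16 → NEW=0, ERR=321/16
(0,2): OLD=6599/256 → NEW=0, ERR=6599/256
(0,3): OLD=124017/4096 → NEW=0, ERR=124017/4096
(0,4): OLD=1785623/65536 → NEW=0, ERR=1785623/65536
(1,0): OLD=19955/256 → NEW=0, ERR=19955/256
(1,1): OLD=261413/2048 → NEW=0, ERR=261413/2048
(1,2): OLD=10146953/65536 → NEW=255, ERR=-6564727/65536
(1,3): OLD=12938709/262144 → NEW=0, ERR=12938709/262144
(1,4): OLD=469764831/4194304 → NEW=0, ERR=469764831/4194304
(2,0): OLD=6235495/32768 → NEW=255, ERR=-2120345/32768
(2,1): OLD=144356189/1048576 → NEW=255, ERR=-123030691/1048576
(2,2): OLD=1217970775/16777216 → NEW=0, ERR=1217970775/16777216
(2,3): OLD=50714093077/268435456 → NEW=255, ERR=-17736948203/268435456
(2,4): OLD=602056062291/4294967296 → NEW=255, ERR=-493160598189/4294967296
(3,0): OLD=2563209847/16777216 → NEW=255, ERR=-1714980233/16777216
(3,1): OLD=16532946347/134217728 → NEW=0, ERR=16532946347/134217728
(3,2): OLD=1051646061001/4294967296 → NEW=255, ERR=-43570599479/4294967296
(3,3): OLD=1201914179649/8589934592 → NEW=255, ERR=-988519141311/8589934592
(3,4): OLD=12457628264869/137438953472 → NEW=0, ERR=12457628264869/137438953472
Output grid:
  Row 0: .....  (5 black, running=5)
  Row 1: ..#..  (4 black, running=9)
  Row 2: ##.##  (1 black, running=10)
  Row 3: #.##.  (2 black, running=12)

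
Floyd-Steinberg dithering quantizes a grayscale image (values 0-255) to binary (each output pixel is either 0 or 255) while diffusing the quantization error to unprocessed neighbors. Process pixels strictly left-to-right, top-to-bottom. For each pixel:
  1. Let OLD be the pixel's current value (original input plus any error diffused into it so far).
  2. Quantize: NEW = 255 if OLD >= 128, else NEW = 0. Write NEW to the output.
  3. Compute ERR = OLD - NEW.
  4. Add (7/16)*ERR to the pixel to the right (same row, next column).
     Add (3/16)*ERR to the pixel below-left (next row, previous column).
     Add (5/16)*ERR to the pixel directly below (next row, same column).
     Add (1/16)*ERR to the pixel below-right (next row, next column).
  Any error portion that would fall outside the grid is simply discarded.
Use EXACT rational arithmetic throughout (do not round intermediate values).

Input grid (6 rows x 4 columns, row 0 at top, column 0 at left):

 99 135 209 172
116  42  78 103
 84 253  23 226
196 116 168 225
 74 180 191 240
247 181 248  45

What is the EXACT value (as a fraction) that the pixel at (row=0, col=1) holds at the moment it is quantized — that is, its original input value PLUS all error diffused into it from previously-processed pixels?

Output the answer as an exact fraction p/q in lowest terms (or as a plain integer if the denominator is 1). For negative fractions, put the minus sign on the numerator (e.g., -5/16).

(0,0): OLD=99 → NEW=0, ERR=99
(0,1): OLD=2853/16 → NEW=255, ERR=-1227/16
Target (0,1): original=135, with diffused error = 2853/16

Answer: 2853/16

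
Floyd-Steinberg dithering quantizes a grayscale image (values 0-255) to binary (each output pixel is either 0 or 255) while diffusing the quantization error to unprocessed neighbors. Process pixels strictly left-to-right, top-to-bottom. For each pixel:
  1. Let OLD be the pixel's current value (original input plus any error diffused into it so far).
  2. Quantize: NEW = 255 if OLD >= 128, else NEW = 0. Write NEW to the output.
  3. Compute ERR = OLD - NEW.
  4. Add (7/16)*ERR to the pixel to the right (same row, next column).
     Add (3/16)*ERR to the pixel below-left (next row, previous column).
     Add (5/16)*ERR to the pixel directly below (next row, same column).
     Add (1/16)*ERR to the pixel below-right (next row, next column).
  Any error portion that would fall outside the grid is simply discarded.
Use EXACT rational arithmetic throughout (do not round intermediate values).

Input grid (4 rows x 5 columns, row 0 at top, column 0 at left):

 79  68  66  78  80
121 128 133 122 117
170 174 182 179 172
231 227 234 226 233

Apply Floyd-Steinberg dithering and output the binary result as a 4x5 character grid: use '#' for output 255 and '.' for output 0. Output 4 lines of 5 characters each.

(0,0): OLD=79 → NEW=0, ERR=79
(0,1): OLD=1641/16 → NEW=0, ERR=1641/16
(0,2): OLD=28383/256 → NEW=0, ERR=28383/256
(0,3): OLD=518169/4096 → NEW=0, ERR=518169/4096
(0,4): OLD=8870063/65536 → NEW=255, ERR=-7841617/65536
(1,0): OLD=42219/256 → NEW=255, ERR=-23061/256
(1,1): OLD=299757/2048 → NEW=255, ERR=-222483/2048
(1,2): OLD=9846769/65536 → NEW=255, ERR=-6864911/65536
(1,3): OLD=26266653/262144 → NEW=0, ERR=26266653/262144
(1,4): OLD=550930615/4194304 → NEW=255, ERR=-518616905/4194304
(2,0): OLD=3980671/32768 → NEW=0, ERR=3980671/32768
(2,1): OLD=176085989/1048576 → NEW=255, ERR=-91300891/1048576
(2,2): OLD=2066442735/16777216 → NEW=0, ERR=2066442735/16777216
(2,3): OLD=62939554653/268435456 → NEW=255, ERR=-5511486627/268435456
(2,4): OLD=561093611595/4294967296 → NEW=255, ERR=-534123048885/4294967296
(3,0): OLD=4238541583/16777216 → NEW=255, ERR=-39648497/16777216
(3,1): OLD=30795334755/134217728 → NEW=255, ERR=-3430185885/134217728
(3,2): OLD=1082407675697/4294967296 → NEW=255, ERR=-12808984783/4294967296
(3,3): OLD=1740832514025/8589934592 → NEW=255, ERR=-449600806935/8589934592
(3,4): OLD=23358472449517/137438953472 → NEW=255, ERR=-11688460685843/137438953472
Row 0: ....#
Row 1: ###.#
Row 2: .#.##
Row 3: #####

Answer: ....#
###.#
.#.##
#####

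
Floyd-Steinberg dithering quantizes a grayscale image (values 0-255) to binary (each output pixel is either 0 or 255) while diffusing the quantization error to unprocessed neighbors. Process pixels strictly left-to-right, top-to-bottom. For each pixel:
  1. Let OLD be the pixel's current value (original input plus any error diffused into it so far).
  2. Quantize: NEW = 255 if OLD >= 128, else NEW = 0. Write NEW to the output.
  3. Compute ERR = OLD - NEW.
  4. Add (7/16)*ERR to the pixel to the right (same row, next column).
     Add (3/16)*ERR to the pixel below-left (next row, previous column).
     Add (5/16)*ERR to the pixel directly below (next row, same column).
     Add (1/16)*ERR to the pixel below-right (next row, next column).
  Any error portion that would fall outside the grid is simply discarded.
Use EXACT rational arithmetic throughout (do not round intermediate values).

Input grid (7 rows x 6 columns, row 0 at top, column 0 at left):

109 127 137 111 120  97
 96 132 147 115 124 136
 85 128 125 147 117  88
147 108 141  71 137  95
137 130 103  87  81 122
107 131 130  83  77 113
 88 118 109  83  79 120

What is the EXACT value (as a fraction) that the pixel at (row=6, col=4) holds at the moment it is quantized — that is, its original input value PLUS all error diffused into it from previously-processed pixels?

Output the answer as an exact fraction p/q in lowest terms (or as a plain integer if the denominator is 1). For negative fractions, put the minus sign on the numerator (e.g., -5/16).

(0,0): OLD=109 → NEW=0, ERR=109
(0,1): OLD=2795/16 → NEW=255, ERR=-1285/16
(0,2): OLD=26077/256 → NEW=0, ERR=26077/256
(0,3): OLD=637195/4096 → NEW=255, ERR=-407285/4096
(0,4): OLD=5013325/65536 → NEW=0, ERR=5013325/65536
(0,5): OLD=136805147/1048576 → NEW=255, ERR=-130581733/1048576
(1,0): OLD=29441/256 → NEW=0, ERR=29441/256
(1,1): OLD=375047/2048 → NEW=255, ERR=-147193/2048
(1,2): OLD=8108435/65536 → NEW=0, ERR=8108435/65536
(1,3): OLD=41619543/262144 → NEW=255, ERR=-25227177/262144
(1,4): OLD=1279069669/16777216 → NEW=0, ERR=1279069669/16777216
(1,5): OLD=36297582259/268435456 → NEW=255, ERR=-32153459021/268435456
(2,0): OLD=3521341/32768 → NEW=0, ERR=3521341/32768
(2,1): OLD=191827823/1048576 → NEW=255, ERR=-75559057/1048576
(2,2): OLD=1838824461/16777216 → NEW=0, ERR=1838824461/16777216
(2,3): OLD=25086027493/134217728 → NEW=255, ERR=-9139493147/134217728
(2,4): OLD=354590836783/4294967296 → NEW=0, ERR=354590836783/4294967296
(2,5): OLD=6284614923833/68719476736 → NEW=0, ERR=6284614923833/68719476736
(3,0): OLD=2802988141/16777216 → NEW=255, ERR=-1475201939/16777216
(3,1): OLD=9969645545/134217728 → NEW=0, ERR=9969645545/134217728
(3,2): OLD=204522826443/1073741824 → NEW=255, ERR=-69281338677/1073741824
(3,3): OLD=3011398034145/68719476736 → NEW=0, ERR=3011398034145/68719476736
(3,4): OLD=107127285233601/549755813888 → NEW=255, ERR=-33060447307839/549755813888
(3,5): OLD=900977930016431/8796093022208 → NEW=0, ERR=900977930016431/8796093022208
(4,0): OLD=265106118851/2147483648 → NEW=0, ERR=265106118851/2147483648
(4,1): OLD=6515566583143/34359738368 → NEW=255, ERR=-2246166700697/34359738368
(4,2): OLD=73771988096005/1099511627776 → NEW=0, ERR=73771988096005/1099511627776
(4,3): OLD=2018529170615545/17592186044416 → NEW=0, ERR=2018529170615545/17592186044416
(4,4): OLD=37816291215457417/281474976710656 → NEW=255, ERR=-33959827845759863/281474976710656
(4,5): OLD=438949879399896863/4503599627370496 → NEW=0, ERR=438949879399896863/4503599627370496
(5,0): OLD=73293861492005/549755813888 → NEW=255, ERR=-66893871049435/549755813888
(5,1): OLD=1365725802154613/17592186044416 → NEW=0, ERR=1365725802154613/17592186044416
(5,2): OLD=28479568398118871/140737488355328 → NEW=255, ERR=-7408491132489769/140737488355328
(5,3): OLD=348568372281435693/4503599627370496 → NEW=0, ERR=348568372281435693/4503599627370496
(5,4): OLD=888152528138372749/9007199254740992 → NEW=0, ERR=888152528138372749/9007199254740992
(5,5): OLD=25804868252474975793/144115188075855872 → NEW=255, ERR=-10944504706868271567/144115188075855872
(6,0): OLD=18163955989091967/281474976710656 → NEW=0, ERR=18163955989091967/281474976710656
(6,1): OLD=689129903353482003/4503599627370496 → NEW=255, ERR=-459288001625994477/4503599627370496
(6,2): OLD=1212308519937427163/18014398509481984 → NEW=0, ERR=1212308519937427163/18014398509481984
(6,3): OLD=43761276609654324815/288230376151711744 → NEW=255, ERR=-29737469309032169905/288230376151711744
(6,4): OLD=254906662379480349871/4611686018427387904 → NEW=0, ERR=254906662379480349871/4611686018427387904
Target (6,4): original=79, with diffused error = 254906662379480349871/4611686018427387904

Answer: 254906662379480349871/4611686018427387904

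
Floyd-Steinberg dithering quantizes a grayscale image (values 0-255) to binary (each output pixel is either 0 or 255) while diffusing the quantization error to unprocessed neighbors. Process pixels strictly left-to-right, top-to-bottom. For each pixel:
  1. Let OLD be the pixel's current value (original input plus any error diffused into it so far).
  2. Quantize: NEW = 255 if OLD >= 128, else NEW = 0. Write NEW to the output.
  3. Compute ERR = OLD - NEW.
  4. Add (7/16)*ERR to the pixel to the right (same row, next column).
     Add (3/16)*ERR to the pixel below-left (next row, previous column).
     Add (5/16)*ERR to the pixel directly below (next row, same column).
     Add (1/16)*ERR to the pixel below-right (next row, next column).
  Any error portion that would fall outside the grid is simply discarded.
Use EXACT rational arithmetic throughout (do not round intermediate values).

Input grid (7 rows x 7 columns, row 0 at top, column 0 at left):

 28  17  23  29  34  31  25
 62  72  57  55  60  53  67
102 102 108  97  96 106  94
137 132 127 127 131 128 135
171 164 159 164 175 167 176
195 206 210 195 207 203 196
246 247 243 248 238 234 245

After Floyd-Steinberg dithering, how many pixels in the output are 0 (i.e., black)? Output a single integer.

Answer: 22

Derivation:
(0,0): OLD=28 → NEW=0, ERR=28
(0,1): OLD=117/4 → NEW=0, ERR=117/4
(0,2): OLD=2291/64 → NEW=0, ERR=2291/64
(0,3): OLD=45733/1024 → NEW=0, ERR=45733/1024
(0,4): OLD=877187/16384 → NEW=0, ERR=877187/16384
(0,5): OLD=14266773/262144 → NEW=0, ERR=14266773/262144
(0,6): OLD=204725011/4194304 → NEW=0, ERR=204725011/4194304
(1,0): OLD=4879/64 → NEW=0, ERR=4879/64
(1,1): OLD=62953/512 → NEW=0, ERR=62953/512
(1,2): OLD=2165661/16384 → NEW=255, ERR=-2012259/16384
(1,3): OLD=1802201/65536 → NEW=0, ERR=1802201/65536
(1,4): OLD=426802795/4194304 → NEW=0, ERR=426802795/4194304
(1,5): OLD=4262233051/33554432 → NEW=0, ERR=4262233051/33554432
(1,6): OLD=75821129845/536870912 → NEW=255, ERR=-61080952715/536870912
(2,0): OLD=1219603/8192 → NEW=255, ERR=-869357/8192
(2,1): OLD=19852417/262144 → NEW=0, ERR=19852417/262144
(2,2): OLD=484829379/4194304 → NEW=0, ERR=484829379/4194304
(2,3): OLD=5622669931/33554432 → NEW=255, ERR=-2933710229/33554432
(2,4): OLD=30892586907/268435456 → NEW=0, ERR=30892586907/268435456
(2,5): OLD=1555395827145/8589934592 → NEW=255, ERR=-635037493815/8589934592
(2,6): OLD=4678654613519/137438953472 → NEW=0, ERR=4678654613519/137438953472
(3,0): OLD=495079779/4194304 → NEW=0, ERR=495079779/4194304
(3,1): OLD=7460749607/33554432 → NEW=255, ERR=-1095630553/33554432
(3,2): OLD=36823172901/268435456 → NEW=255, ERR=-31627868379/268435456
(3,3): OLD=82606049939/1073741824 → NEW=0, ERR=82606049939/1073741824
(3,4): OLD=24917113306467/137438953472 → NEW=255, ERR=-10129819828893/137438953472
(3,5): OLD=94808103370073/1099511627776 → NEW=0, ERR=94808103370073/1099511627776
(3,6): OLD=3144463224919111/17592186044416 → NEW=255, ERR=-1341544216406969/17592186044416
(4,0): OLD=108321225453/536870912 → NEW=255, ERR=-28580857107/536870912
(4,1): OLD=994635830537/8589934592 → NEW=0, ERR=994635830537/8589934592
(4,2): OLD=25456849252135/137438953472 → NEW=255, ERR=-9590083883225/137438953472
(4,3): OLD=149897085296093/1099511627776 → NEW=255, ERR=-130478379786787/1099511627776
(4,4): OLD=1064552005678663/8796093022208 → NEW=0, ERR=1064552005678663/8796093022208
(4,5): OLD=64173447872467463/281474976710656 → NEW=255, ERR=-7602671188749817/281474976710656
(4,6): OLD=656362173246139745/4503599627370496 → NEW=255, ERR=-492055731733336735/4503599627370496
(5,0): OLD=27498034850091/137438953472 → NEW=255, ERR=-7548898285269/137438953472
(5,1): OLD=221820209010361/1099511627776 → NEW=255, ERR=-58555256072519/1099511627776
(5,2): OLD=1318373584219551/8796093022208 → NEW=255, ERR=-924630136443489/8796093022208
(5,3): OLD=9166077365611323/70368744177664 → NEW=255, ERR=-8777952399692997/70368744177664
(5,4): OLD=800580297791207913/4503599627370496 → NEW=255, ERR=-347837607188268567/4503599627370496
(5,5): OLD=5326749037994485465/36028797018963968 → NEW=255, ERR=-3860594201841326375/36028797018963968
(5,6): OLD=65306776857088273047/576460752303423488 → NEW=0, ERR=65306776857088273047/576460752303423488
(6,0): OLD=3850056067298019/17592186044416 → NEW=255, ERR=-635951374028061/17592186044416
(6,1): OLD=53874199344358719/281474976710656 → NEW=255, ERR=-17901919716858561/281474976710656
(6,2): OLD=700794875251181533/4503599627370496 → NEW=255, ERR=-447623029728294947/4503599627370496
(6,3): OLD=5205526946991216195/36028797018963968 → NEW=255, ERR=-3981816292844595645/36028797018963968
(6,4): OLD=9916918309575635545/72057594037927936 → NEW=255, ERR=-8457768170095988135/72057594037927936
(6,5): OLD=1527183619802502536077/9223372036854775808 → NEW=255, ERR=-824776249595465294963/9223372036854775808
(6,6): OLD=34618414670198146394379/147573952589676412928 → NEW=255, ERR=-3012943240169338902261/147573952589676412928
Output grid:
  Row 0: .......  (7 black, running=7)
  Row 1: ..#...#  (5 black, running=12)
  Row 2: #..#.#.  (4 black, running=16)
  Row 3: .##.#.#  (3 black, running=19)
  Row 4: #.##.##  (2 black, running=21)
  Row 5: ######.  (1 black, running=22)
  Row 6: #######  (0 black, running=22)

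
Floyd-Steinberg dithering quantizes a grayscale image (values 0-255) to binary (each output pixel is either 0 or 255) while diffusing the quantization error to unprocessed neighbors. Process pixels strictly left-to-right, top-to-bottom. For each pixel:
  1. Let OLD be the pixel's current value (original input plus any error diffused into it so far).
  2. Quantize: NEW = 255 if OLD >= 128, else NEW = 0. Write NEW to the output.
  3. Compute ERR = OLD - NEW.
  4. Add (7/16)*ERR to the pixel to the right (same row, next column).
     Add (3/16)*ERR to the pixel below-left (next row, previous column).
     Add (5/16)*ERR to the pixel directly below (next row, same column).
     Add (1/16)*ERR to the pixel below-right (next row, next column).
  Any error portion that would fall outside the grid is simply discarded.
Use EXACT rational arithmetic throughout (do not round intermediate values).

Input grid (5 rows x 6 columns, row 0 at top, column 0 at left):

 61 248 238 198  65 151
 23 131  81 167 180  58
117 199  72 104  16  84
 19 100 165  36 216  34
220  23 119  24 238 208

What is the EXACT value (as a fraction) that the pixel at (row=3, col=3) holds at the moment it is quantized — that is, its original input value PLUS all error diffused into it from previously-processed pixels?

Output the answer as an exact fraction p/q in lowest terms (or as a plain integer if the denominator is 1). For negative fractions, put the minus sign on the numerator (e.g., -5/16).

(0,0): OLD=61 → NEW=0, ERR=61
(0,1): OLD=4395/16 → NEW=255, ERR=315/16
(0,2): OLD=63133/256 → NEW=255, ERR=-2147/256
(0,3): OLD=795979/4096 → NEW=255, ERR=-248501/4096
(0,4): OLD=2520333/65536 → NEW=0, ERR=2520333/65536
(0,5): OLD=175977307/1048576 → NEW=255, ERR=-91409573/1048576
(1,0): OLD=11713/256 → NEW=0, ERR=11713/256
(1,1): OLD=326471/2048 → NEW=255, ERR=-195769/2048
(1,2): OLD=1731027/65536 → NEW=0, ERR=1731027/65536
(1,3): OLD=43590167/262144 → NEW=255, ERR=-23256553/262144
(1,4): OLD=2232497061/16777216 → NEW=255, ERR=-2045693019/16777216
(1,5): OLD=-5418155277/268435456 → NEW=0, ERR=-5418155277/268435456
(2,0): OLD=3715069/32768 → NEW=0, ERR=3715069/32768
(2,1): OLD=237546159/1048576 → NEW=255, ERR=-29840721/1048576
(2,2): OLD=758244301/16777216 → NEW=0, ERR=758244301/16777216
(2,3): OLD=10044482213/134217728 → NEW=0, ERR=10044482213/134217728
(2,4): OLD=5617610095/4294967296 → NEW=0, ERR=5617610095/4294967296
(2,5): OLD=4854609481465/68719476736 → NEW=0, ERR=4854609481465/68719476736
(3,0): OLD=823655981/16777216 → NEW=0, ERR=823655981/16777216
(3,1): OLD=17199364009/134217728 → NEW=255, ERR=-17026156631/134217728
(3,2): OLD=145897655947/1073741824 → NEW=255, ERR=-127906509173/1073741824
(3,3): OLD=710599431073/68719476736 → NEW=0, ERR=710599431073/68719476736
Target (3,3): original=36, with diffused error = 710599431073/68719476736

Answer: 710599431073/68719476736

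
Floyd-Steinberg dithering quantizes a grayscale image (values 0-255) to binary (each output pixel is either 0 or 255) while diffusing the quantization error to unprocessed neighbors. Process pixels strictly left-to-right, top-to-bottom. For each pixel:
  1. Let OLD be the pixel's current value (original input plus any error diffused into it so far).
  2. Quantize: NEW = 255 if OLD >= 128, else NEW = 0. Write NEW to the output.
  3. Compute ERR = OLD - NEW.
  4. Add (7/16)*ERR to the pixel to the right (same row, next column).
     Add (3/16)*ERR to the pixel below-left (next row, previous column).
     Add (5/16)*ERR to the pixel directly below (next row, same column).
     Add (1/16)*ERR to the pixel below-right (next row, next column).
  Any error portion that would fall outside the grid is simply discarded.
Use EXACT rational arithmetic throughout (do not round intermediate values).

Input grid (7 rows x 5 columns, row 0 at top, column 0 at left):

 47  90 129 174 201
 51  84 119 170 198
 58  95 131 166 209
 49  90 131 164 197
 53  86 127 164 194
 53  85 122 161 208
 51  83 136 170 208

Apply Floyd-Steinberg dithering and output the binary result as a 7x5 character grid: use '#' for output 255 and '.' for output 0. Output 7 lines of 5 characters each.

Answer: ..###
.#..#
..###
.#.#.
..#.#
.#.##
..#.#

Derivation:
(0,0): OLD=47 → NEW=0, ERR=47
(0,1): OLD=1769/16 → NEW=0, ERR=1769/16
(0,2): OLD=45407/256 → NEW=255, ERR=-19873/256
(0,3): OLD=573593/4096 → NEW=255, ERR=-470887/4096
(0,4): OLD=9876527/65536 → NEW=255, ERR=-6835153/65536
(1,0): OLD=22123/256 → NEW=0, ERR=22123/256
(1,1): OLD=296429/2048 → NEW=255, ERR=-225811/2048
(1,2): OLD=2087793/65536 → NEW=0, ERR=2087793/65536
(1,3): OLD=32402141/262144 → NEW=0, ERR=32402141/262144
(1,4): OLD=890447351/4194304 → NEW=255, ERR=-179100169/4194304
(2,0): OLD=2108031/32768 → NEW=0, ERR=2108031/32768
(2,1): OLD=104924261/1048576 → NEW=0, ERR=104924261/1048576
(2,2): OLD=3372519023/16777216 → NEW=255, ERR=-905671057/16777216
(2,3): OLD=46974546397/268435456 → NEW=255, ERR=-21476494883/268435456
(2,4): OLD=723180438987/4294967296 → NEW=255, ERR=-372036221493/4294967296
(3,0): OLD=1474141327/16777216 → NEW=0, ERR=1474141327/16777216
(3,1): OLD=20617209955/134217728 → NEW=255, ERR=-13608310685/134217728
(3,2): OLD=262101807793/4294967296 → NEW=0, ERR=262101807793/4294967296
(3,3): OLD=1254828349193/8589934592 → NEW=255, ERR=-935604971767/8589934592
(3,4): OLD=16118628980429/137438953472 → NEW=0, ERR=16118628980429/137438953472
(4,0): OLD=131957354369/2147483648 → NEW=0, ERR=131957354369/2147483648
(4,1): OLD=6743633853953/68719476736 → NEW=0, ERR=6743633853953/68719476736
(4,2): OLD=178389583935535/1099511627776 → NEW=255, ERR=-101985881147345/1099511627776
(4,3): OLD=2026375319647233/17592186044416 → NEW=0, ERR=2026375319647233/17592186044416
(4,4): OLD=77190576284693639/281474976710656 → NEW=255, ERR=5414457223476359/281474976710656
(5,0): OLD=99618194533027/1099511627776 → NEW=0, ERR=99618194533027/1099511627776
(5,1): OLD=1246879202908841/8796093022208 → NEW=255, ERR=-996124517754199/8796093022208
(5,2): OLD=20040829643907313/281474976710656 → NEW=0, ERR=20040829643907313/281474976710656
(5,3): OLD=254402589795622111/1125899906842624 → NEW=255, ERR=-32701886449247009/1125899906842624
(5,4): OLD=3756058849754473701/18014398509481984 → NEW=255, ERR=-837612770163432219/18014398509481984
(6,0): OLD=8173966134180211/140737488355328 → NEW=0, ERR=8173966134180211/140737488355328
(6,1): OLD=414479118841779133/4503599627370496 → NEW=0, ERR=414479118841779133/4503599627370496
(6,2): OLD=13402014602082124271/72057594037927936 → NEW=255, ERR=-4972671877589499409/72057594037927936
(6,3): OLD=145802448123157532677/1152921504606846976 → NEW=0, ERR=145802448123157532677/1152921504606846976
(6,4): OLD=4556017086017362217571/18446744073709551616 → NEW=255, ERR=-147902652778573444509/18446744073709551616
Row 0: ..###
Row 1: .#..#
Row 2: ..###
Row 3: .#.#.
Row 4: ..#.#
Row 5: .#.##
Row 6: ..#.#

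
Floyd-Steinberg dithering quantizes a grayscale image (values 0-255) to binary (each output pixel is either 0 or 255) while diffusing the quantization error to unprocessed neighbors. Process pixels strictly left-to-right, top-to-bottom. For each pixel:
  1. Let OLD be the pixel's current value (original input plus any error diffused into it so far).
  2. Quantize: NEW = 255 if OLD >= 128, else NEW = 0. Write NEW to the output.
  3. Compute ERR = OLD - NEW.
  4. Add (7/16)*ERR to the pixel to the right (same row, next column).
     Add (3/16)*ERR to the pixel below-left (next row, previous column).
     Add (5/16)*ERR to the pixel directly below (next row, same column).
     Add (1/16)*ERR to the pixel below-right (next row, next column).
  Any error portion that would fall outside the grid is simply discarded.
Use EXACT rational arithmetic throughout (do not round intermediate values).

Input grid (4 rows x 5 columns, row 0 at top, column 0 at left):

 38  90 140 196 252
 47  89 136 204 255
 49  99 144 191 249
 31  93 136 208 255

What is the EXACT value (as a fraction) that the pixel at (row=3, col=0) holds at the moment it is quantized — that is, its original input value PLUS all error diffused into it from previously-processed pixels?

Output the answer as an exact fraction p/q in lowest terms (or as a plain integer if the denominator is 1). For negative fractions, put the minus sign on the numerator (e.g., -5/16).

Answer: 563305539/8388608

Derivation:
(0,0): OLD=38 → NEW=0, ERR=38
(0,1): OLD=853/8 → NEW=0, ERR=853/8
(0,2): OLD=23891/128 → NEW=255, ERR=-8749/128
(0,3): OLD=340165/2048 → NEW=255, ERR=-182075/2048
(0,4): OLD=6983011/32768 → NEW=255, ERR=-1372829/32768
(1,0): OLD=10095/128 → NEW=0, ERR=10095/128
(1,1): OLD=149897/1024 → NEW=255, ERR=-111223/1024
(1,2): OLD=1871549/32768 → NEW=0, ERR=1871549/32768
(1,3): OLD=24782841/131072 → NEW=255, ERR=-8640519/131072
(1,4): OLD=435180747/2097152 → NEW=255, ERR=-99593013/2097152
(2,0): OLD=872947/16384 → NEW=0, ERR=872947/16384
(2,1): OLD=54529057/524288 → NEW=0, ERR=54529057/524288
(2,2): OLD=1578754467/8388608 → NEW=255, ERR=-560340573/8388608
(2,3): OLD=18232236345/134217728 → NEW=255, ERR=-15993284295/134217728
(2,4): OLD=382052782671/2147483648 → NEW=255, ERR=-165555547569/2147483648
(3,0): OLD=563305539/8388608 → NEW=0, ERR=563305539/8388608
Target (3,0): original=31, with diffused error = 563305539/8388608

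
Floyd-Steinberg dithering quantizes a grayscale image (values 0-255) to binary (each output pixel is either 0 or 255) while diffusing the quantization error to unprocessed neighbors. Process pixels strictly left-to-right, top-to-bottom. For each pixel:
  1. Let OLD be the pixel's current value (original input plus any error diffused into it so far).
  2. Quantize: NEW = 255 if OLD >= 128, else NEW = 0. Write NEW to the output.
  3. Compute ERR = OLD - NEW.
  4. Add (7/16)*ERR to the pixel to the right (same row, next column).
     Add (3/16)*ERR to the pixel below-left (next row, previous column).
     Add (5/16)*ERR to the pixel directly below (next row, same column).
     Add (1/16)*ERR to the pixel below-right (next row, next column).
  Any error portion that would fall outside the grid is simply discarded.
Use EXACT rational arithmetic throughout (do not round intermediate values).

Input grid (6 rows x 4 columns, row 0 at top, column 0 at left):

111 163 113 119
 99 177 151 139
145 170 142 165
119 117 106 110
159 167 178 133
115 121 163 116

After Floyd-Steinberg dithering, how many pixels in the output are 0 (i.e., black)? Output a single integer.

(0,0): OLD=111 → NEW=0, ERR=111
(0,1): OLD=3385/16 → NEW=255, ERR=-695/16
(0,2): OLD=24063/256 → NEW=0, ERR=24063/256
(0,3): OLD=655865/4096 → NEW=255, ERR=-388615/4096
(1,0): OLD=32139/256 → NEW=0, ERR=32139/256
(1,1): OLD=497485/2048 → NEW=255, ERR=-24755/2048
(1,2): OLD=10130641/65536 → NEW=255, ERR=-6581039/65536
(1,3): OLD=74755719/1048576 → NEW=0, ERR=74755719/1048576
(2,0): OLD=5962655/32768 → NEW=255, ERR=-2393185/32768
(2,1): OLD=129276997/1048576 → NEW=0, ERR=129276997/1048576
(2,2): OLD=371551641/2097152 → NEW=255, ERR=-163222119/2097152
(2,3): OLD=4930890389/33554432 → NEW=255, ERR=-3625489771/33554432
(3,0): OLD=2001410095/16777216 → NEW=0, ERR=2001410095/16777216
(3,1): OLD=50616337201/268435456 → NEW=255, ERR=-17834704079/268435456
(3,2): OLD=172044605391/4294967296 → NEW=0, ERR=172044605391/4294967296
(3,3): OLD=6108862325545/68719476736 → NEW=0, ERR=6108862325545/68719476736
(4,0): OLD=789508495427/4294967296 → NEW=255, ERR=-305708165053/4294967296
(4,1): OLD=4468956966857/34359738368 → NEW=255, ERR=-4292776316983/34359738368
(4,2): OLD=163138672470057/1099511627776 → NEW=255, ERR=-117236792612823/1099511627776
(4,3): OLD=2051855600641263/17592186044416 → NEW=0, ERR=2051855600641263/17592186044416
(5,0): OLD=38115263044051/549755813888 → NEW=0, ERR=38115263044051/549755813888
(5,1): OLD=1545452315181733/17592186044416 → NEW=0, ERR=1545452315181733/17592186044416
(5,2): OLD=1602415916522241/8796093022208 → NEW=255, ERR=-640587804140799/8796093022208
(5,3): OLD=32066357361866057/281474976710656 → NEW=0, ERR=32066357361866057/281474976710656
Output grid:
  Row 0: .#.#  (2 black, running=2)
  Row 1: .##.  (2 black, running=4)
  Row 2: #.##  (1 black, running=5)
  Row 3: .#..  (3 black, running=8)
  Row 4: ###.  (1 black, running=9)
  Row 5: ..#.  (3 black, running=12)

Answer: 12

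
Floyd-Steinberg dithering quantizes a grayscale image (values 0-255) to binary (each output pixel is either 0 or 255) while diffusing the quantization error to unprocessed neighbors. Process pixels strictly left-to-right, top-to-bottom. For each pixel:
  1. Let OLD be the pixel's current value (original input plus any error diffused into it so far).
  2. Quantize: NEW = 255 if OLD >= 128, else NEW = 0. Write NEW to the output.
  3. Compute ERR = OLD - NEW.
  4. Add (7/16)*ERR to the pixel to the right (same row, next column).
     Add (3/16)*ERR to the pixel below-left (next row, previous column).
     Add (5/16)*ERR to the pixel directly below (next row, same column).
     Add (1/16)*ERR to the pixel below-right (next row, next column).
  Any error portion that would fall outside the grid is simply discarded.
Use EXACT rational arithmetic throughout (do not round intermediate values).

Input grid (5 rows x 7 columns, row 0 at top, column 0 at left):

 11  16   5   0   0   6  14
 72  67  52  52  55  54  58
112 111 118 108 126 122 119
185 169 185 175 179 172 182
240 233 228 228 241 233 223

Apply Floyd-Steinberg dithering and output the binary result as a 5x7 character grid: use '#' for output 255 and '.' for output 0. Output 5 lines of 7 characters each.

Answer: .......
.......
##.###.
#.##.##
#######

Derivation:
(0,0): OLD=11 → NEW=0, ERR=11
(0,1): OLD=333/16 → NEW=0, ERR=333/16
(0,2): OLD=3611/256 → NEW=0, ERR=3611/256
(0,3): OLD=25277/4096 → NEW=0, ERR=25277/4096
(0,4): OLD=176939/65536 → NEW=0, ERR=176939/65536
(0,5): OLD=7530029/1048576 → NEW=0, ERR=7530029/1048576
(0,6): OLD=287591227/16777216 → NEW=0, ERR=287591227/16777216
(1,0): OLD=20311/256 → NEW=0, ERR=20311/256
(1,1): OLD=228449/2048 → NEW=0, ERR=228449/2048
(1,2): OLD=7056117/65536 → NEW=0, ERR=7056117/65536
(1,3): OLD=26849041/262144 → NEW=0, ERR=26849041/262144
(1,4): OLD=1717736147/16777216 → NEW=0, ERR=1717736147/16777216
(1,5): OLD=14015070019/134217728 → NEW=0, ERR=14015070019/134217728
(1,6): OLD=235127034509/2147483648 → NEW=0, ERR=235127034509/2147483648
(2,0): OLD=5167803/32768 → NEW=255, ERR=-3188037/32768
(2,1): OLD=134679225/1048576 → NEW=255, ERR=-132707655/1048576
(2,2): OLD=2054401643/16777216 → NEW=0, ERR=2054401643/16777216
(2,3): OLD=29461554131/134217728 → NEW=255, ERR=-4763966509/134217728
(2,4): OLD=180868269507/1073741824 → NEW=255, ERR=-92935895613/1073741824
(2,5): OLD=4937242474177/34359738368 → NEW=255, ERR=-3824490809663/34359738368
(2,6): OLD=61047526870615/549755813888 → NEW=0, ERR=61047526870615/549755813888
(3,0): OLD=2195576075/16777216 → NEW=255, ERR=-2082614005/16777216
(3,1): OLD=12350805807/134217728 → NEW=0, ERR=12350805807/134217728
(3,2): OLD=267318850941/1073741824 → NEW=255, ERR=-6485314179/1073741824
(3,3): OLD=655798816475/4294967296 → NEW=255, ERR=-439417844005/4294967296
(3,4): OLD=46236100268299/549755813888 → NEW=0, ERR=46236100268299/549755813888
(3,5): OLD=833090419491409/4398046511104 → NEW=255, ERR=-288411440840111/4398046511104
(3,6): OLD=12740597605641807/70368744177664 → NEW=255, ERR=-5203432159662513/70368744177664
(4,0): OLD=469143932741/2147483648 → NEW=255, ERR=-78464397499/2147483648
(4,1): OLD=8139146244097/34359738368 → NEW=255, ERR=-622587039743/34359738368
(4,2): OLD=112564344050095/549755813888 → NEW=255, ERR=-27623388491345/549755813888
(4,3): OLD=833152944703029/4398046511104 → NEW=255, ERR=-288348915628491/4398046511104
(4,4): OLD=7737335376684047/35184372088832 → NEW=255, ERR=-1234679505968113/35184372088832
(4,5): OLD=212284174298923663/1125899906842624 → NEW=255, ERR=-74820301945945457/1125899906842624
(4,6): OLD=3003360852364794777/18014398509481984 → NEW=255, ERR=-1590310767553111143/18014398509481984
Row 0: .......
Row 1: .......
Row 2: ##.###.
Row 3: #.##.##
Row 4: #######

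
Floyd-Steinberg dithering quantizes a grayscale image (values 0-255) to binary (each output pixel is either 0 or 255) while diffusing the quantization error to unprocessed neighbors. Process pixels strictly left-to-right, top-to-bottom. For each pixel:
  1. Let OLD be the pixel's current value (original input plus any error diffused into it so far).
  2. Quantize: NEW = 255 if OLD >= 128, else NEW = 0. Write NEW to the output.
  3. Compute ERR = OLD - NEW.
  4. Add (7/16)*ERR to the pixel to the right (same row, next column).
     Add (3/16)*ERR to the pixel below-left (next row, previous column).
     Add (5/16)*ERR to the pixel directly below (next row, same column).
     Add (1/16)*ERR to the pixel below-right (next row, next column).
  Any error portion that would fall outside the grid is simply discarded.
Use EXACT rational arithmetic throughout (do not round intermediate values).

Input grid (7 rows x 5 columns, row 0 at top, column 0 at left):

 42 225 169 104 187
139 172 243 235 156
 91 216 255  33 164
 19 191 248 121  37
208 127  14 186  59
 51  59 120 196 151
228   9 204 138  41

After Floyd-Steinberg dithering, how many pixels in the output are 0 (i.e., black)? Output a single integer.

(0,0): OLD=42 → NEW=0, ERR=42
(0,1): OLD=1947/8 → NEW=255, ERR=-93/8
(0,2): OLD=20981/128 → NEW=255, ERR=-11659/128
(0,3): OLD=131379/2048 → NEW=0, ERR=131379/2048
(0,4): OLD=7047269/32768 → NEW=255, ERR=-1308571/32768
(1,0): OLD=19193/128 → NEW=255, ERR=-13447/128
(1,1): OLD=110543/1024 → NEW=0, ERR=110543/1024
(1,2): OLD=8947835/32768 → NEW=255, ERR=591995/32768
(1,3): OLD=32737887/131072 → NEW=255, ERR=-685473/131072
(1,4): OLD=304594237/2097152 → NEW=255, ERR=-230179523/2097152
(2,0): OLD=1284693/16384 → NEW=0, ERR=1284693/16384
(2,1): OLD=147252343/524288 → NEW=255, ERR=13558903/524288
(2,2): OLD=2329739301/8388608 → NEW=255, ERR=190644261/8388608
(2,3): OLD=2933739935/134217728 → NEW=0, ERR=2933739935/134217728
(2,4): OLD=298364126105/2147483648 → NEW=255, ERR=-249244204135/2147483648
(3,0): OLD=405611141/8388608 → NEW=0, ERR=405611141/8388608
(3,1): OLD=15394635937/67108864 → NEW=255, ERR=-1718124383/67108864
(3,2): OLD=536046043195/2147483648 → NEW=255, ERR=-11562287045/2147483648
(3,3): OLD=451545480803/4294967296 → NEW=0, ERR=451545480803/4294967296
(3,4): OLD=3304876641423/68719476736 → NEW=0, ERR=3304876641423/68719476736
(4,0): OLD=234408371883/1073741824 → NEW=255, ERR=-39395793237/1073741824
(4,1): OLD=3606395357099/34359738368 → NEW=0, ERR=3606395357099/34359738368
(4,2): OLD=41973777785701/549755813888 → NEW=0, ERR=41973777785701/549755813888
(4,3): OLD=2295235948255147/8796093022208 → NEW=255, ERR=52232227592107/8796093022208
(4,4): OLD=11709023601304365/140737488355328 → NEW=0, ERR=11709023601304365/140737488355328
(5,0): OLD=32553405661665/549755813888 → NEW=0, ERR=32553405661665/549755813888
(5,1): OLD=570552821864803/4398046511104 → NEW=255, ERR=-550949038466717/4398046511104
(5,2): OLD=13613048181155067/140737488355328 → NEW=0, ERR=13613048181155067/140737488355328
(5,3): OLD=146673759218703797/562949953421312 → NEW=255, ERR=3121521096269237/562949953421312
(5,4): OLD=1619461069731756599/9007199254740992 → NEW=255, ERR=-677374740227196361/9007199254740992
(6,0): OLD=15693362783573841/70368744177664 → NEW=255, ERR=-2250666981730479/70368744177664
(6,1): OLD=-50222169182882753/2251799813685248 → NEW=0, ERR=-50222169182882753/2251799813685248
(6,2): OLD=7842735607541147301/36028797018963968 → NEW=255, ERR=-1344607632294664539/36028797018963968
(6,3): OLD=66494660594265286231/576460752303423488 → NEW=0, ERR=66494660594265286231/576460752303423488
(6,4): OLD=630057398400779674913/9223372036854775808 → NEW=0, ERR=630057398400779674913/9223372036854775808
Output grid:
  Row 0: .##.#  (2 black, running=2)
  Row 1: #.###  (1 black, running=3)
  Row 2: .##.#  (2 black, running=5)
  Row 3: .##..  (3 black, running=8)
  Row 4: #..#.  (3 black, running=11)
  Row 5: .#.##  (2 black, running=13)
  Row 6: #.#..  (3 black, running=16)

Answer: 16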